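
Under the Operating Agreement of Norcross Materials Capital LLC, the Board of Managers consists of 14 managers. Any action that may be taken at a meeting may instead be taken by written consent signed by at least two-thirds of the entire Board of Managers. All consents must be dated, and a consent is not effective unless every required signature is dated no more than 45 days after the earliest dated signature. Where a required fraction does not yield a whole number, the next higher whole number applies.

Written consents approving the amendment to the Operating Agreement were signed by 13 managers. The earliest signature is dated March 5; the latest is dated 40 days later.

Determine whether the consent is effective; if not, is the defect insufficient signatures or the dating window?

Effective — both the signature and dating-window requirements are satisfied.

Signatures required: at least two-thirds of 14 — 2/3 of 14 = 9.33, rounded up to 10, so 10 needed; 13 signed. Sufficient.
Dating window: the latest signature is 40 days after the earliest; the limit is 45 days. Within the window.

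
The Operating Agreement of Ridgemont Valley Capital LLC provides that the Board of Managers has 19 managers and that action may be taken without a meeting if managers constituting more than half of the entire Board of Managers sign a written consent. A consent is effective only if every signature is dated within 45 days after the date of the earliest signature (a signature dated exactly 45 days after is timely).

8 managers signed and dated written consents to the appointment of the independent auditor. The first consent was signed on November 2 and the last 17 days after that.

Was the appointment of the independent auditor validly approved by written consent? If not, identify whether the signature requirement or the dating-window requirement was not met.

Not effective — insufficient signatures.

Signatures required: more than half of 19 — a majority of 19 is 10, so 10 needed; 8 signed. Insufficient.
Dating window: the latest signature is 17 days after the earliest; the limit is 45 days. Within the window.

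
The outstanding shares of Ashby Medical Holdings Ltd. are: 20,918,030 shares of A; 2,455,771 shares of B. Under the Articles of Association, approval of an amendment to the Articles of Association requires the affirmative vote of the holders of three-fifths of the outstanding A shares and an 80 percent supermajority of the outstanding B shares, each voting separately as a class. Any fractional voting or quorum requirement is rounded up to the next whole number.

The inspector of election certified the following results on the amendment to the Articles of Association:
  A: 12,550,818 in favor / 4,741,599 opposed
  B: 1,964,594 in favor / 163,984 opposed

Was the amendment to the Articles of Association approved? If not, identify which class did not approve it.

Not approved — the B shares did not give the required vote.

A: 3/5 of 20918030 = 12550818; 12,550,818 required, 12,550,818 in favor — approved.
B: 4/5 of 2455771 = 1964616.80, rounded up to 1964617; 1,964,617 required, 1,964,594 in favor — not approved.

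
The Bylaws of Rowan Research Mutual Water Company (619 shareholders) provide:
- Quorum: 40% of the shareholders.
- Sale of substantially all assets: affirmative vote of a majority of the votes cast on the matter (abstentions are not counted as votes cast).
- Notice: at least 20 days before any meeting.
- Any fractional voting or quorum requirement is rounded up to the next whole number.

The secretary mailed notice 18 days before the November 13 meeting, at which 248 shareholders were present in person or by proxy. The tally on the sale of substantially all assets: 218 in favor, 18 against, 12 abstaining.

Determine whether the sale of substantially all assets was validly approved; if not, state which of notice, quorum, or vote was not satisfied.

Invalid — notice requirement not satisfied.

Notice: 18 days given; 20 required. Not satisfied.
Quorum: 40% of 619 = 247.60, rounded up to 248; 248 present. Satisfied.
Vote: requires a majority of the votes cast (248 − 12 abstaining = 236); a majority of 236 is 119, so 119 needed; 218 in favor. Satisfied.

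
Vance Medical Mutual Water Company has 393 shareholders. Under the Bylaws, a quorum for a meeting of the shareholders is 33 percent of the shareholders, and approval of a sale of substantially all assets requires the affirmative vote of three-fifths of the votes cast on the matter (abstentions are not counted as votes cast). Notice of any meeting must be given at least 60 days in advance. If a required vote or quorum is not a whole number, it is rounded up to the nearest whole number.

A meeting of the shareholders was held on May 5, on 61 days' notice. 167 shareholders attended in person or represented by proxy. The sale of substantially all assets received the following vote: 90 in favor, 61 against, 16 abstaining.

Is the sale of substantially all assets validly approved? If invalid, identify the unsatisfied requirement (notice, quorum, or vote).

Invalid — vote requirement not satisfied.

Notice: 61 days given; 60 required. Satisfied.
Quorum: 33% of 393 = 129.69, rounded up to 130; 167 present. Satisfied.
Vote: requires three-fifths of the votes cast (167 − 16 abstaining = 151); 3/5 of 151 = 90.60, rounded up to 91, so 91 needed; 90 in favor. Not satisfied.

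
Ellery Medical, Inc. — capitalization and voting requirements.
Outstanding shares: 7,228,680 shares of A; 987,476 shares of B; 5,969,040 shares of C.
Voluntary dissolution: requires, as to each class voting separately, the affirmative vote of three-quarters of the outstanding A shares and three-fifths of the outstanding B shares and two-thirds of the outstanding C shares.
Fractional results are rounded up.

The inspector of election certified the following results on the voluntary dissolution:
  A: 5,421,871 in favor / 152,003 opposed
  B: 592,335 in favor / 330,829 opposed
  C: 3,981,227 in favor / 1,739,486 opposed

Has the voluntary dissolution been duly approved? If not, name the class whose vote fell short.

Not approved — the B shares did not give the required vote.

A: 3/4 of 7228680 = 5421510; 5,421,510 required, 5,421,871 in favor — approved.
B: 3/5 of 987476 = 592485.60, rounded up to 592486; 592,486 required, 592,335 in favor — not approved.
C: 2/3 of 5969040 = 3979360; 3,979,360 required, 3,981,227 in favor — approved.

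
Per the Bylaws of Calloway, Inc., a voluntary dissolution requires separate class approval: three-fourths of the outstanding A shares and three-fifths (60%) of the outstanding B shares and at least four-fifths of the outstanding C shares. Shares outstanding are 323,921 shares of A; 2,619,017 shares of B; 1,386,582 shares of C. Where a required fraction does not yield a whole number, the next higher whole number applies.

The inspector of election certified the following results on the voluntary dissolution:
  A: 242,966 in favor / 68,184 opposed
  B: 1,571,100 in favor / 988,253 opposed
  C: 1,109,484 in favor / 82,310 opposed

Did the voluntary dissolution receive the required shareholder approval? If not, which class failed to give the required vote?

Not approved — the B shares did not give the required vote.

A: 3/4 of 323921 = 242940.75, rounded up to 242941; 242,941 required, 242,966 in favor — approved.
B: 3/5 of 2619017 = 1571410.20, rounded up to 1571411; 1,571,411 required, 1,571,100 in favor — not approved.
C: 4/5 of 1386582 = 1109265.60, rounded up to 1109266; 1,109,266 required, 1,109,484 in favor — approved.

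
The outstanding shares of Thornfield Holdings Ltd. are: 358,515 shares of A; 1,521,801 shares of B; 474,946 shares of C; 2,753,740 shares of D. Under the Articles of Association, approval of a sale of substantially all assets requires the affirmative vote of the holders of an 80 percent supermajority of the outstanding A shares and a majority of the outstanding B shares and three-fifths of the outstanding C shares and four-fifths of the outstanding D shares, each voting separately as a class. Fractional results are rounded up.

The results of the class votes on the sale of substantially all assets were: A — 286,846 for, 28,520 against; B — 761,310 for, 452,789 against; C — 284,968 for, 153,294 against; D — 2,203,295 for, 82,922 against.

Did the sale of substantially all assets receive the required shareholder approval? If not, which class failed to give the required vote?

A: 4/5 of 358515 = 286812; 286,812 required, 286,846 in favor — approved.
B: a majority of 1521801 is 760901; 760,901 required, 761,310 in favor — approved.
C: 3/5 of 474946 = 284967.60, rounded up to 284968; 284,968 required, 284,968 in favor — approved.
D: 4/5 of 2753740 = 2202992; 2,202,992 required, 2,203,295 in favor — approved.

Approved — every class gave the required vote.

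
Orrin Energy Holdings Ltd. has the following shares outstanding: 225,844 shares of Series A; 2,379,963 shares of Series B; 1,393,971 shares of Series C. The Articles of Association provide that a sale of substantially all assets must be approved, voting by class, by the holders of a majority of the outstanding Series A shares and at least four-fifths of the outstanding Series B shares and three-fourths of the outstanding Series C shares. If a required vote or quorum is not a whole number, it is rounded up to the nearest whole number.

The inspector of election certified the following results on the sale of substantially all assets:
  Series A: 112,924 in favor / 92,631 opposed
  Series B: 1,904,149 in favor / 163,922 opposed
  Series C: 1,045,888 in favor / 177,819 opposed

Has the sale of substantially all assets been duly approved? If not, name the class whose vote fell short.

Approved — every class gave the required vote.

Series A: a majority of 225844 is 112923; 112,923 required, 112,924 in favor — approved.
Series B: 4/5 of 2379963 = 1903970.40, rounded up to 1903971; 1,903,971 required, 1,904,149 in favor — approved.
Series C: 3/4 of 1393971 = 1045478.25, rounded up to 1045479; 1,045,479 required, 1,045,888 in favor — approved.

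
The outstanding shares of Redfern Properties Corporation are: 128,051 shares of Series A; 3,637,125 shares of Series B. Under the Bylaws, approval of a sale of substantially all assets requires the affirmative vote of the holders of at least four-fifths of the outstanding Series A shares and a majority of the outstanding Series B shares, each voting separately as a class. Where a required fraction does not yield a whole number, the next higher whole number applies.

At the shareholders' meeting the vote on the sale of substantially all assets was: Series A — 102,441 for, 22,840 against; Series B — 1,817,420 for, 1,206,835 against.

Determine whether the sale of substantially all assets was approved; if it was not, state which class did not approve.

Series A: 4/5 of 128051 = 102440.80, rounded up to 102441; 102,441 required, 102,441 in favor — approved.
Series B: a majority of 3637125 is 1818563; 1,818,563 required, 1,817,420 in favor — not approved.

Not approved — the Series B shares did not give the required vote.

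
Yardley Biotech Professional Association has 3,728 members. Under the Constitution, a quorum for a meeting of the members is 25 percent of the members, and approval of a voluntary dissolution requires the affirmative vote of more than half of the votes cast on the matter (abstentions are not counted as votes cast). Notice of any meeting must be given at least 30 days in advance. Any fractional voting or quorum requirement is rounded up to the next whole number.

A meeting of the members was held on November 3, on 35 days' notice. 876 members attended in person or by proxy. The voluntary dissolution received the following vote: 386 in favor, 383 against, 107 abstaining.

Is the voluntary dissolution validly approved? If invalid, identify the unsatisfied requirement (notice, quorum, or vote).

Invalid — quorum requirement not satisfied.

Notice: 35 days given; 30 required. Satisfied.
Quorum: 25% of 3,728 = 932; 876 present. Not satisfied.
Vote: requires a majority of the votes cast (876 − 107 abstaining = 769); a majority of 769 is 385, so 385 needed; 386 in favor. Satisfied.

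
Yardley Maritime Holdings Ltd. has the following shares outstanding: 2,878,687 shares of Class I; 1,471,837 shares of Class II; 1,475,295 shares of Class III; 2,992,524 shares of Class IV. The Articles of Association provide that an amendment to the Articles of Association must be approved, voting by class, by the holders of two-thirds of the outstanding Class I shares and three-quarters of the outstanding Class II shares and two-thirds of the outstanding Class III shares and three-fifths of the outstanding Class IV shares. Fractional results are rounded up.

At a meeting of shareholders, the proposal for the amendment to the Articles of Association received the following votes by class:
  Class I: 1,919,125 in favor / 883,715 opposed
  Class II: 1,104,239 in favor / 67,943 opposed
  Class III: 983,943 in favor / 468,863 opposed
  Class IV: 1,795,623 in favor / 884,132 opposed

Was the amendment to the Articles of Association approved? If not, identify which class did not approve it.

Class I: 2/3 of 2878687 = 1919124.67, rounded up to 1919125; 1,919,125 required, 1,919,125 in favor — approved.
Class II: 3/4 of 1471837 = 1103877.75, rounded up to 1103878; 1,103,878 required, 1,104,239 in favor — approved.
Class III: 2/3 of 1475295 = 983530; 983,530 required, 983,943 in favor — approved.
Class IV: 3/5 of 2992524 = 1795514.40, rounded up to 1795515; 1,795,515 required, 1,795,623 in favor — approved.

Approved — every class gave the required vote.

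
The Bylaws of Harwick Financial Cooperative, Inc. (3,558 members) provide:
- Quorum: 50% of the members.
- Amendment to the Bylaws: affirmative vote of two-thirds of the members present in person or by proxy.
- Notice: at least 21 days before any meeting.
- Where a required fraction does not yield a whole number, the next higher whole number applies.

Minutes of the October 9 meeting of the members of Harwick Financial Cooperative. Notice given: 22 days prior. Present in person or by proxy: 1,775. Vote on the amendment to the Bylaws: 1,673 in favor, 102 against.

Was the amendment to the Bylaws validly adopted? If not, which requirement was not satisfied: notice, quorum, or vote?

Invalid — quorum requirement not satisfied.

Notice: 22 days given; 21 required. Satisfied.
Quorum: 50% of 3,558 = 1,779; 1,775 present. Not satisfied.
Vote: requires two-thirds of those present (1,775); 2/3 of 1775 = 1183.33, rounded up to 1184, so 1,184 needed; 1,673 in favor. Satisfied.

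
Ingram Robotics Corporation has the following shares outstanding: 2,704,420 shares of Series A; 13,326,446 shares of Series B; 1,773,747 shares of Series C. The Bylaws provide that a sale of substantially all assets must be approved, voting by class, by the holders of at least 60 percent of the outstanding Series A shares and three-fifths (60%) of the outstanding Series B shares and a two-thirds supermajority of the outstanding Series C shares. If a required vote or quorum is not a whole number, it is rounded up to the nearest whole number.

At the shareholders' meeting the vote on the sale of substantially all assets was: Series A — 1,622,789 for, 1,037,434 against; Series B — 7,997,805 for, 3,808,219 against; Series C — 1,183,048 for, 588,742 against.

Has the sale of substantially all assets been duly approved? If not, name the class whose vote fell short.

Approved — every class gave the required vote.

Series A: 3/5 of 2704420 = 1622652; 1,622,652 required, 1,622,789 in favor — approved.
Series B: 3/5 of 13326446 = 7995867.60, rounded up to 7995868; 7,995,868 required, 7,997,805 in favor — approved.
Series C: 2/3 of 1773747 = 1182498; 1,182,498 required, 1,183,048 in favor — approved.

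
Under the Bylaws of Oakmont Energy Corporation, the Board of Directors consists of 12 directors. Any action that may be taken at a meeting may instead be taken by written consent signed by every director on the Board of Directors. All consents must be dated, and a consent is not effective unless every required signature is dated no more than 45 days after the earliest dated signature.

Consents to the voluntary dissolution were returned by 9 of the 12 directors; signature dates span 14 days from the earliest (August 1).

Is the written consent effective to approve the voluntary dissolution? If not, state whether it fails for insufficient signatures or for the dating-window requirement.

Not effective — insufficient signatures.

Signatures required: the unanimous vote of 12 — unanimous means all 12, so 12 needed; 9 signed. Insufficient.
Dating window: the latest signature is 14 days after the earliest; the limit is 45 days. Within the window.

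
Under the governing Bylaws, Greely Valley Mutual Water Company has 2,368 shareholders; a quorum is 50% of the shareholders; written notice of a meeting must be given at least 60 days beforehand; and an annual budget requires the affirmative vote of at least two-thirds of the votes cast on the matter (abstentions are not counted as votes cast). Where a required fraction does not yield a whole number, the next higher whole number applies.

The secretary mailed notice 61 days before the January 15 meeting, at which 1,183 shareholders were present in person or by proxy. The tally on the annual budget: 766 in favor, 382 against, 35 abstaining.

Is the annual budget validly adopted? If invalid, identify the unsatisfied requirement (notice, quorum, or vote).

Notice: 61 days given; 60 required. Satisfied.
Quorum: 50% of 2,368 = 1,184; 1,183 present. Not satisfied.
Vote: requires two-thirds of the votes cast (1,183 − 35 abstaining = 1,148); 2/3 of 1148 = 765.33, rounded up to 766, so 766 needed; 766 in favor. Satisfied.

Invalid — quorum requirement not satisfied.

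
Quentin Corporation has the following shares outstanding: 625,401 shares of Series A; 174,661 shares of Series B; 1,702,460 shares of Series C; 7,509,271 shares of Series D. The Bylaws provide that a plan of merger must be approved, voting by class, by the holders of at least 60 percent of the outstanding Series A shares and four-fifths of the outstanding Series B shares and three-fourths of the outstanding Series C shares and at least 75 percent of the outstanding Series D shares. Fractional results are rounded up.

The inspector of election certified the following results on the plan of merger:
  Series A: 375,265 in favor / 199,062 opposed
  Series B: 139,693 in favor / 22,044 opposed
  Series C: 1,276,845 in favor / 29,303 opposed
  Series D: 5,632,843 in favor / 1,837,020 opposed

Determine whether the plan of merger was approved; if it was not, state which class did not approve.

Not approved — the Series B shares did not give the required vote.

Series A: 3/5 of 625401 = 375240.60, rounded up to 375241; 375,241 required, 375,265 in favor — approved.
Series B: 4/5 of 174661 = 139728.80, rounded up to 139729; 139,729 required, 139,693 in favor — not approved.
Series C: 3/4 of 1702460 = 1276845; 1,276,845 required, 1,276,845 in favor — approved.
Series D: 3/4 of 7509271 = 5631953.25, rounded up to 5631954; 5,631,954 required, 5,632,843 in favor — approved.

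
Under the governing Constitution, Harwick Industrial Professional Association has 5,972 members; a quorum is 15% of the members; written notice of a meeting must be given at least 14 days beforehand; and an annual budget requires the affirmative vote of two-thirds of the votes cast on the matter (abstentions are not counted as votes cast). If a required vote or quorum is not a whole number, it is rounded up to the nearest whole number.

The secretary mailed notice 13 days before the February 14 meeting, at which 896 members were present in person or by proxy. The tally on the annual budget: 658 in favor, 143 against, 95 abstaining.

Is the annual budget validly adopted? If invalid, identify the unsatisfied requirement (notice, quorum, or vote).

Notice: 13 days given; 14 required. Not satisfied.
Quorum: 15% of 5,972 = 895.80, rounded up to 896; 896 present. Satisfied.
Vote: requires two-thirds of the votes cast (896 − 95 abstaining = 801); 2/3 of 801 = 534, so 534 needed; 658 in favor. Satisfied.

Invalid — notice requirement not satisfied.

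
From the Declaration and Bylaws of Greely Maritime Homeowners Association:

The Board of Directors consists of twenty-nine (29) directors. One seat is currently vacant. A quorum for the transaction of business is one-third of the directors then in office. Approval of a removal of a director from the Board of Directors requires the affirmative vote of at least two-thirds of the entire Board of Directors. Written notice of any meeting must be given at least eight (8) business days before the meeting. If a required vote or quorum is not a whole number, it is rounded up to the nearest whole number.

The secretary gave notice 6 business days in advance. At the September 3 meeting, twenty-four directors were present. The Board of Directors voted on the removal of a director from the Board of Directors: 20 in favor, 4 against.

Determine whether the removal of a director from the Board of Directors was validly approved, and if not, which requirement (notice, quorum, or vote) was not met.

Invalid — notice requirement not satisfied.

Notice: 6 business days given; 8 required (6 < 8). Not satisfied.
Quorum: 24 present; quorum is 10. Satisfied.
Vote: the removal of a director from the Board of Directors requires two-thirds of the entire Board of Directors (29). 2/3 of 29 = 19.33, rounded up to 20, so 20 affirmative votes are needed; 20 voted in favor. Satisfied.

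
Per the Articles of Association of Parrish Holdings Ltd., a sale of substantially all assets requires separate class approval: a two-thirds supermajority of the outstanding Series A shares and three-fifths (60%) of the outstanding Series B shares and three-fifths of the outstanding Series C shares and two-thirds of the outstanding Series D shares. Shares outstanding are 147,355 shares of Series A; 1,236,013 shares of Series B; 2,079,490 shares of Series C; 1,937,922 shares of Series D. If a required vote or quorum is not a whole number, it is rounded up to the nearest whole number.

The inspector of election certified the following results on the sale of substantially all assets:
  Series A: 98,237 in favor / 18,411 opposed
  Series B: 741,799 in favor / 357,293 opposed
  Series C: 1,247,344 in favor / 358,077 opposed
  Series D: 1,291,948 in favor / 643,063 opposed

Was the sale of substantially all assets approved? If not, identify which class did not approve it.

Not approved — the Series C shares did not give the required vote.

Series A: 2/3 of 147355 = 98236.67, rounded up to 98237; 98,237 required, 98,237 in favor — approved.
Series B: 3/5 of 1236013 = 741607.80, rounded up to 741608; 741,608 required, 741,799 in favor — approved.
Series C: 3/5 of 2079490 = 1247694; 1,247,694 required, 1,247,344 in favor — not approved.
Series D: 2/3 of 1937922 = 1291948; 1,291,948 required, 1,291,948 in favor — approved.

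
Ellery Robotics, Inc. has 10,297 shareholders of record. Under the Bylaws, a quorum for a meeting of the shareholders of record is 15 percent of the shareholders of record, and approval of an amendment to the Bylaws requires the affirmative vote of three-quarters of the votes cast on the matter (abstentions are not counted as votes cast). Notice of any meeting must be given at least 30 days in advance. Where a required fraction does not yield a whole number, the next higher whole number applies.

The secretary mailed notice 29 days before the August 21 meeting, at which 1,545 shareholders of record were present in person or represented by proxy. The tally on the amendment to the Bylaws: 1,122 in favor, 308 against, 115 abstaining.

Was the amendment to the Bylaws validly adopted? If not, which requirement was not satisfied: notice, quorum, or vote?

Invalid — notice requirement not satisfied.

Notice: 29 days given; 30 required. Not satisfied.
Quorum: 15% of 10,297 = 1,544.55, rounded up to 1,545; 1,545 present. Satisfied.
Vote: requires three-fourths of the votes cast (1,545 − 115 abstaining = 1,430); 3/4 of 1430 = 1072.50, rounded up to 1073, so 1,073 needed; 1,122 in favor. Satisfied.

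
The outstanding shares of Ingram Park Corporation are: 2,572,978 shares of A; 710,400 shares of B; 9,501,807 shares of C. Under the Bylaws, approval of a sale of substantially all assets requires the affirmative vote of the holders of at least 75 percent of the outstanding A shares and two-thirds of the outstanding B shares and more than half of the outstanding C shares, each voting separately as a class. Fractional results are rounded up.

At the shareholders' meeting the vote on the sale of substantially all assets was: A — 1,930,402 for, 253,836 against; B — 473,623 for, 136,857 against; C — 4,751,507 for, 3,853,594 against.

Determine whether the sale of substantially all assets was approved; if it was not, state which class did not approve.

Approved — every class gave the required vote.

A: 3/4 of 2572978 = 1929733.50, rounded up to 1929734; 1,929,734 required, 1,930,402 in favor — approved.
B: 2/3 of 710400 = 473600; 473,600 required, 473,623 in favor — approved.
C: a majority of 9501807 is 4750904; 4,750,904 required, 4,751,507 in favor — approved.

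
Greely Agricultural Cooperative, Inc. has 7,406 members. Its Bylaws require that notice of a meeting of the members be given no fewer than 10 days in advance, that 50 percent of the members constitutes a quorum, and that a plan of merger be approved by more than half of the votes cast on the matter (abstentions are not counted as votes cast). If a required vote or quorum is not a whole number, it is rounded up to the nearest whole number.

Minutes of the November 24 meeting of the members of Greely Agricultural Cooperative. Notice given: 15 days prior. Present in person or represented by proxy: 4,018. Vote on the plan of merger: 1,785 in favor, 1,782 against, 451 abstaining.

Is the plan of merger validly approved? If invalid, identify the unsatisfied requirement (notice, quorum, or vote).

Notice: 15 days given; 10 required. Satisfied.
Quorum: 50% of 7,406 = 3,703; 4,018 present. Satisfied.
Vote: requires a majority of the votes cast (4,018 − 451 abstaining = 3,567); a majority of 3567 is 1784, so 1,784 needed; 1,785 in favor. Satisfied.

Valid — all requirements satisfied.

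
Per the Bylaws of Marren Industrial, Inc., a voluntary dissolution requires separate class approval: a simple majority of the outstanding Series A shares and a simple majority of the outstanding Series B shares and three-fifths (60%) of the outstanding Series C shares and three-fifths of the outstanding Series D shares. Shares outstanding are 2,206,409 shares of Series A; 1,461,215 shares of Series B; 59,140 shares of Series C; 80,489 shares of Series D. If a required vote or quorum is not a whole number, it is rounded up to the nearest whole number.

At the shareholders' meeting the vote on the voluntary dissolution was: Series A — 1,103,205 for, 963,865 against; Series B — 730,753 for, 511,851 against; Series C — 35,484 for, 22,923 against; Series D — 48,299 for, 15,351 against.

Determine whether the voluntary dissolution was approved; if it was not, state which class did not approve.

Approved — every class gave the required vote.

Series A: a majority of 2206409 is 1103205; 1,103,205 required, 1,103,205 in favor — approved.
Series B: a majority of 1461215 is 730608; 730,608 required, 730,753 in favor — approved.
Series C: 3/5 of 59140 = 35484; 35,484 required, 35,484 in favor — approved.
Series D: 3/5 of 80489 = 48293.40, rounded up to 48294; 48,294 required, 48,299 in favor — approved.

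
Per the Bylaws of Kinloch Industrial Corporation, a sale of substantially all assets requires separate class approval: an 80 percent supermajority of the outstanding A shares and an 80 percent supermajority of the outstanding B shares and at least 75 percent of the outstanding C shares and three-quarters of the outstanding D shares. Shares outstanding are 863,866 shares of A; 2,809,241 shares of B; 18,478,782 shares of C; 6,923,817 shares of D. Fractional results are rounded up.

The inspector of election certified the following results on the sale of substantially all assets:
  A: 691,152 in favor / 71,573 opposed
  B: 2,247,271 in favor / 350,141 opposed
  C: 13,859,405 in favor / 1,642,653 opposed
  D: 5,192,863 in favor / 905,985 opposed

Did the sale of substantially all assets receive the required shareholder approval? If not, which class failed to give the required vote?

A: 4/5 of 863866 = 691092.80, rounded up to 691093; 691,093 required, 691,152 in favor — approved.
B: 4/5 of 2809241 = 2247392.80, rounded up to 2247393; 2,247,393 required, 2,247,271 in favor — not approved.
C: 3/4 of 18478782 = 13859086.50, rounded up to 13859087; 13,859,087 required, 13,859,405 in favor — approved.
D: 3/4 of 6923817 = 5192862.75, rounded up to 5192863; 5,192,863 required, 5,192,863 in favor — approved.

Not approved — the B shares did not give the required vote.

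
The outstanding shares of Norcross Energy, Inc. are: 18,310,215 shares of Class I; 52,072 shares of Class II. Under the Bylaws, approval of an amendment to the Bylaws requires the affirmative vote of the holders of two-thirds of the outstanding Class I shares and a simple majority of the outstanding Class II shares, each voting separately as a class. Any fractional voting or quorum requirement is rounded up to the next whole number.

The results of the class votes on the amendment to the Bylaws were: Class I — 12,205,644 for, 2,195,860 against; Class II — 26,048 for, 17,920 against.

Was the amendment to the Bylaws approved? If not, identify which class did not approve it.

Class I: 2/3 of 18310215 = 12206810; 12,206,810 required, 12,205,644 in favor — not approved.
Class II: a majority of 52072 is 26037; 26,037 required, 26,048 in favor — approved.

Not approved — the Class I shares did not give the required vote.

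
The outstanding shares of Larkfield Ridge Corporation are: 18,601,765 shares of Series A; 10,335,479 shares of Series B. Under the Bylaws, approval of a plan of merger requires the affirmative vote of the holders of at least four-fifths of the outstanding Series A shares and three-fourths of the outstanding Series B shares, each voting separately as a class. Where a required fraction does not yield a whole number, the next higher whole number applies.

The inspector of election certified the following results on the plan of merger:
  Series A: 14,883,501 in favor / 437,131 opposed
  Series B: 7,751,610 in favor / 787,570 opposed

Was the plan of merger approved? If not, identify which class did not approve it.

Approved — every class gave the required vote.

Series A: 4/5 of 18601765 = 14881412; 14,881,412 required, 14,883,501 in favor — approved.
Series B: 3/4 of 10335479 = 7751609.25, rounded up to 7751610; 7,751,610 required, 7,751,610 in favor — approved.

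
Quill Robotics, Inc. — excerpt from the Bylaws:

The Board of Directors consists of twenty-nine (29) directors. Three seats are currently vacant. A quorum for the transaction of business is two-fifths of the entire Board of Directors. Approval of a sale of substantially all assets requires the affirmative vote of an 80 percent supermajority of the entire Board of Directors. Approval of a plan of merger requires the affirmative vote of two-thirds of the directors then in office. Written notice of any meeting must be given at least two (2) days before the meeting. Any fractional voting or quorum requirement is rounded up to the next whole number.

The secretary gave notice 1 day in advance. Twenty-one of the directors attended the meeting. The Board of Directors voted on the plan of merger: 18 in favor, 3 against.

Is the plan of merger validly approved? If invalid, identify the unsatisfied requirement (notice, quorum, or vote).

Notice: 1 day given; 2 required (1 < 2). Not satisfied.
Quorum: 21 present; quorum is 12. Satisfied.
Vote: the plan of merger requires two-thirds of the directors then in office (26). 2/3 of 26 = 17.33, rounded up to 18, so 18 affirmative votes are needed; 18 voted in favor. Satisfied.

Invalid — notice requirement not satisfied.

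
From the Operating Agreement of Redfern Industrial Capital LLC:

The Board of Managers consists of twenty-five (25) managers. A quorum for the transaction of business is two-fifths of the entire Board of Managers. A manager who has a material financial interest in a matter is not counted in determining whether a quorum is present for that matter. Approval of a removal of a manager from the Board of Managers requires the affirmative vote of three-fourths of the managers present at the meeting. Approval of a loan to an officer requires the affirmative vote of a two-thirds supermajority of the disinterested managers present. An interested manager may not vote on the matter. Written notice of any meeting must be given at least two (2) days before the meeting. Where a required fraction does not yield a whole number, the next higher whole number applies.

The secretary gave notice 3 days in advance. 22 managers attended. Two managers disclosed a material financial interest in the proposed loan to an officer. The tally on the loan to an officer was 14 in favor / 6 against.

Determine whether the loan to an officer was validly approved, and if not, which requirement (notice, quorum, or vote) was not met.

Valid — all requirements satisfied.

Notice: 3 days given; 2 required (3 ≥ 2). Satisfied.
Quorum: 22 present, but the 2 interested managers do not count, leaving 20. Quorum is 10. Satisfied.
Vote: the loan to an officer requires two-thirds of the disinterested managers present (22 − 2 = 20). 2/3 of 20 = 13.33, rounded up to 14, so 14 affirmative votes are needed; 14 voted in favor. Satisfied.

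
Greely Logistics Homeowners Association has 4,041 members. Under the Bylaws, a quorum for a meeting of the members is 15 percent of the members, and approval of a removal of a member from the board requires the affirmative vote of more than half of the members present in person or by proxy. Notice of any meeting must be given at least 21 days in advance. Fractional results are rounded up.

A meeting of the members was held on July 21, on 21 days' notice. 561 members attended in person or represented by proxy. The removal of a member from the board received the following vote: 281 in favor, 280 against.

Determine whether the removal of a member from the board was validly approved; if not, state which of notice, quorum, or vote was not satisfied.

Notice: 21 days given; 21 required. Satisfied.
Quorum: 15% of 4,041 = 606.15, rounded up to 607; 561 present. Not satisfied.
Vote: requires a majority of those present (561); a majority of 561 is 281, so 281 needed; 281 in favor. Satisfied.

Invalid — quorum requirement not satisfied.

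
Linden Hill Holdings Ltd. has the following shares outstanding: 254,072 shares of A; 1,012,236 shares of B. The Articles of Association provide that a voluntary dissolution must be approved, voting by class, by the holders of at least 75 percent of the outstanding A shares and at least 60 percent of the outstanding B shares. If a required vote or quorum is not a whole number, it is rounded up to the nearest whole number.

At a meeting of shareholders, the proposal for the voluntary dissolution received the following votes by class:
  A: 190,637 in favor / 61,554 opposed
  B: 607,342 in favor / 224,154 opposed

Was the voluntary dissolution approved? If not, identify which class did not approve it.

A: 3/4 of 254072 = 190554; 190,554 required, 190,637 in favor — approved.
B: 3/5 of 1012236 = 607341.60, rounded up to 607342; 607,342 required, 607,342 in favor — approved.

Approved — every class gave the required vote.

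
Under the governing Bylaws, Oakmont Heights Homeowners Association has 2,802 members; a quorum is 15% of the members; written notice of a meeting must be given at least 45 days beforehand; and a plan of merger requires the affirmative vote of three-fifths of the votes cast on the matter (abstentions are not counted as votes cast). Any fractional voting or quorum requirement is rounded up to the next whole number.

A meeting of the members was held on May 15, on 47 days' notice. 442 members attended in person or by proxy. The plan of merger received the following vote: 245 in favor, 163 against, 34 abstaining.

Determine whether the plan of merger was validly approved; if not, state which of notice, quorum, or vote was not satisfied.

Valid — all requirements satisfied.

Notice: 47 days given; 45 required. Satisfied.
Quorum: 15% of 2,802 = 420.30, rounded up to 421; 442 present. Satisfied.
Vote: requires three-fifths of the votes cast (442 − 34 abstaining = 408); 3/5 of 408 = 244.80, rounded up to 245, so 245 needed; 245 in favor. Satisfied.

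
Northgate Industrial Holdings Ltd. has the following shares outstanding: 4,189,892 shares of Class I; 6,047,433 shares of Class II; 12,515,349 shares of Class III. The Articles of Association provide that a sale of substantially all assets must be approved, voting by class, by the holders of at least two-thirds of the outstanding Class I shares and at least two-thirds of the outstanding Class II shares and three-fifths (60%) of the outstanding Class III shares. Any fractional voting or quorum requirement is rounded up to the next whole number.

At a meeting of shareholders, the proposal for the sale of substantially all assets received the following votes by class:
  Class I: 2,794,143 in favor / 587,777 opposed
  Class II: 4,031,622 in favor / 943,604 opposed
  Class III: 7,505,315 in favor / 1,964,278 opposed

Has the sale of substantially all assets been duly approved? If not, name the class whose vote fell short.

Class I: 2/3 of 4189892 = 2793261.33, rounded up to 2793262; 2,793,262 required, 2,794,143 in favor — approved.
Class II: 2/3 of 6047433 = 4031622; 4,031,622 required, 4,031,622 in favor — approved.
Class III: 3/5 of 12515349 = 7509209.40, rounded up to 7509210; 7,509,210 required, 7,505,315 in favor — not approved.

Not approved — the Class III shares did not give the required vote.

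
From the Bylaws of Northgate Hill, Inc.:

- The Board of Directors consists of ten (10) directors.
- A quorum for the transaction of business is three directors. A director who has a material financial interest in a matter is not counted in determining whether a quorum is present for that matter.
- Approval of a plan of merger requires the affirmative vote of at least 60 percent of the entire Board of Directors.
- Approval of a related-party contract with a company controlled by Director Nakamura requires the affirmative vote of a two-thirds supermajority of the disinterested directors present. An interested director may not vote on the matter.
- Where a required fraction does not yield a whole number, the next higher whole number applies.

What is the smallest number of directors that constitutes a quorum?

The quorum is fixed at 3.

3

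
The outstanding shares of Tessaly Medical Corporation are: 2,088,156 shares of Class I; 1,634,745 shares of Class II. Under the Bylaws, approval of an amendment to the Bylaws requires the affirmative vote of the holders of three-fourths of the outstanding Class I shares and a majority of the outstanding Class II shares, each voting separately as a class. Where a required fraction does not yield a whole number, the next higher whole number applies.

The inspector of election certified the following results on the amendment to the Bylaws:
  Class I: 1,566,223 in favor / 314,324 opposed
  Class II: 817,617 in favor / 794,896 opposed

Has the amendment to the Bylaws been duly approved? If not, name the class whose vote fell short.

Approved — every class gave the required vote.

Class I: 3/4 of 2088156 = 1566117; 1,566,117 required, 1,566,223 in favor — approved.
Class II: a majority of 1634745 is 817373; 817,373 required, 817,617 in favor — approved.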